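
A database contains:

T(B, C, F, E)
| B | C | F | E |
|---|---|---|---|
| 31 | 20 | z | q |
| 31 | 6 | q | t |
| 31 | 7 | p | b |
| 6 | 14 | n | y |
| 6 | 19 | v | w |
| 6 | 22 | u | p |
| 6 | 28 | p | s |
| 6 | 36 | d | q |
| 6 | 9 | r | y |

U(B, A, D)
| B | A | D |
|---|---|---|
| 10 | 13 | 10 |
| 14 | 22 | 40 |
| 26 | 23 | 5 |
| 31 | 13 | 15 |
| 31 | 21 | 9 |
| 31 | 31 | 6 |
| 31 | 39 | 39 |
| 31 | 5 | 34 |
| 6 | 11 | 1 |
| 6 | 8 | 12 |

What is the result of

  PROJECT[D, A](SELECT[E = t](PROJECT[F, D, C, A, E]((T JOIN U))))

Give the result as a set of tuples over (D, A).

{(15, 13), (34, 5), (39, 39), (6, 31), (9, 21)}

T ⋈ U (natural join on B): {(31, 20, z, q, 13, 15), (31, 20, z, q, 21, 9), (31, 20, z, q, 31, 6), (31, 20, z, q, 39, 39), (31, 20, z, q, 5, 34), (31, 6, q, t, 13, 15), (31, 6, q, t, 21, 9), (31, 6, q, t, 31, 6), (31, 6, q, t, 39, 39), (31, 6, q, t, 5, 34), (31, 7, p, b, 13, 15), (31, 7, p, b, 21, 9), (31, 7, p, b, 31, 6), (31, 7, p, b, 39, 39), (31, 7, p, b, 5, 34), (6, 14, n, y, 11, 1), (6, 14, n, y, 8, 12), (6, 19, v, w, 11, 1), (6, 19, v, w, 8, 12), (6, 22, u, p, 11, 1), (6, 22, u, p, 8, 12), (6, 28, p, s, 11, 1), (6, 28, p, s, 8, 12), (6, 36, d, q, 11, 1), (6, 36, d, q, 8, 12), (6, 9, r, y, 11, 1), (6, 9, r, y, 8, 12)}
Projecting to F, D, C, A, E: {(d, 1, 36, 11, q), (d, 12, 36, 8, q), (n, 1, 14, 11, y), (n, 12, 14, 8, y), (p, 1, 28, 11, s), (p, 12, 28, 8, s), (p, 15, 7, 13, b), (p, 34, 7, 5, b), (p, 39, 7, 39, b), (p, 6, 7, 31, b), (p, 9, 7, 21, b), (q, 15, 6, 13, t), (q, 34, 6, 5, t), (q, 39, 6, 39, t), (q, 6, 6, 31, t), (q, 9, 6, 21, t), (r, 1, 9, 11, y), (r, 12, 9, 8, y), (u, 1, 22, 11, p), (u, 12, 22, 8, p), (v, 1, 19, 11, w), (v, 12, 19, 8, w), (z, 15, 20, 13, q), (z, 34, 20, 5, q), (z, 39, 20, 39, q), (z, 6, 20, 31, q), (z, 9, 20, 21, q)}
Selection E = t: {(q, 15, 6, 13, t), (q, 34, 6, 5, t), (q, 39, 6, 39, t), (q, 6, 6, 31, t), (q, 9, 6, 21, t)}
Projecting to D, A: {(15, 13), (34, 5), (39, 39), (6, 31), (9, 21)}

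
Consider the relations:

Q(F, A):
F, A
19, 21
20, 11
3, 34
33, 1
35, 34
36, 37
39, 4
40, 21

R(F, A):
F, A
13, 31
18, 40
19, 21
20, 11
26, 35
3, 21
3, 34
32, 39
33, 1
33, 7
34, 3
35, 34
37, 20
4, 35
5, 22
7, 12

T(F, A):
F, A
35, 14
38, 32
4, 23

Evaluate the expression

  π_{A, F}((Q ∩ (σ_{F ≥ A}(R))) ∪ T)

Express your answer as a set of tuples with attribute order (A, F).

σ[F ≥ A]: keep tuples satisfying F ≥ A → {(20, 11), (33, 1), (33, 7), (34, 3), (35, 34), (37, 20)}
Set intersection of the two operands is {(20, 11), (33, 1), (35, 34)}.
Set union of the two operands is {(20, 11), (33, 1), (35, 14), (35, 34), (38, 32), (4, 23)}.
Projecting to A, F: {(1, 33), (11, 20), (14, 35), (23, 4), (32, 38), (34, 35)}

{(1, 33), (11, 20), (14, 35), (23, 4), (32, 38), (34, 35)}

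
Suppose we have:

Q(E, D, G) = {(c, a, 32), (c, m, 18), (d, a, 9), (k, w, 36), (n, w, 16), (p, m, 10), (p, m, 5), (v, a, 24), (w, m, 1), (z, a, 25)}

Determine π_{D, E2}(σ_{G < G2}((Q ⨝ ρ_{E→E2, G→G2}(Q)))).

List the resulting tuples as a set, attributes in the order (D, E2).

{(a, c), (a, v), (a, z), (m, c), (m, p), (w, k)}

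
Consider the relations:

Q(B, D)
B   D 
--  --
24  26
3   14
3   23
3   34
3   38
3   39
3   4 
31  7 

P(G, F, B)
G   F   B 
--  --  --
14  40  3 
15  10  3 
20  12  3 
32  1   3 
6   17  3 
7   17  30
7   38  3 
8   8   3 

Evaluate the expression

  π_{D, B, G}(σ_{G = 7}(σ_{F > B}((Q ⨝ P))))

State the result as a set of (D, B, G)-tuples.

Q ⋈ P (natural join on B): {(3, 14, 14, 40), (3, 14, 15, 10), (3, 14, 20, 12), (3, 14, 32, 1), (3, 14, 6, 17), (3, 14, 7, 38), (3, 14, 8, 8), (3, 23, 14, 40), (3, 23, 15, 10), (3, 23, 20, 12), (3, 23, 32, 1), (3, 23, 6, 17), (3, 23, 7, 38), (3, 23, 8, 8), (3, 34, 14, 40), (3, 34, 15, 10), (3, 34, 20, 12), (3, 34, 32, 1), (3, 34, 6, 17), (3, 34, 7, 38), (3, 34, 8, 8), (3, 38, 14, 40), (3, 38, 15, 10), (3, 38, 20, 12), (3, 38, 32, 1), (3, 38, 6, 17), (3, 38, 7, 38), (3, 38, 8, 8), (3, 39, 14, 40), (3, 39, 15, 10), (3, 39, 20, 12), (3, 39, 32, 1), (3, 39, 6, 17), (3, 39, 7, 38), (3, 39, 8, 8), (3, 4, 14, 40), (3, 4, 15, 10), (3, 4, 20, 12), (3, 4, 32, 1), (3, 4, 6, 17), (3, 4, 7, 38), (3, 4, 8, 8)}
σ[F > B]: keep tuples satisfying F > B → {(3, 14, 14, 40), (3, 14, 15, 10), (3, 14, 20, 12), (3, 14, 6, 17), (3, 14, 7, 38), (3, 14, 8, 8), (3, 23, 14, 40), (3, 23, 15, 10), (3, 23, 20, 12), (3, 23, 6, 17), (3, 23, 7, 38), (3, 23, 8, 8), (3, 34, 14, 40), (3, 34, 15, 10), (3, 34, 20, 12), (3, 34, 6, 17), (3, 34, 7, 38), (3, 34, 8, 8), (3, 38, 14, 40), (3, 38, 15, 10), (3, 38, 20, 12), (3, 38, 6, 17), (3, 38, 7, 38), (3, 38, 8, 8), (3, 39, 14, 40), (3, 39, 15, 10), (3, 39, 20, 12), (3, 39, 6, 17), (3, 39, 7, 38), (3, 39, 8, 8), (3, 4, 14, 40), (3, 4, 15, 10), (3, 4, 20, 12), (3, 4, 6, 17), (3, 4, 7, 38), (3, 4, 8, 8)}
σ[G = 7]: keep tuples satisfying G = 7 → {(3, 14, 7, 38), (3, 23, 7, 38), (3, 34, 7, 38), (3, 38, 7, 38), (3, 39, 7, 38), (3, 4, 7, 38)}
Keep only column(s) D, B, G: {(14, 3, 7), (23, 3, 7), (34, 3, 7), (38, 3, 7), (39, 3, 7), (4, 3, 7)}

{(14, 3, 7), (23, 3, 7), (34, 3, 7), (38, 3, 7), (39, 3, 7), (4, 3, 7)}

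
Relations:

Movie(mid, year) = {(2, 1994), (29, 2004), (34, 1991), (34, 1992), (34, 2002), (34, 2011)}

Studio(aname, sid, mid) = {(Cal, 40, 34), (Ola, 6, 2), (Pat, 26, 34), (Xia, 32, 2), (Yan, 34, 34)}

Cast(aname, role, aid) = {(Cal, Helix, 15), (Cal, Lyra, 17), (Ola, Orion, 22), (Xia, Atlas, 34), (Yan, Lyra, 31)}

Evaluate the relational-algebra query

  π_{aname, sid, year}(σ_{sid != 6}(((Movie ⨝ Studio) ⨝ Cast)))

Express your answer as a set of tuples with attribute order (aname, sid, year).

Joining Movie and Studio on mid yields {(2, 1994, Ola, 6), (2, 1994, Xia, 32), (34, 1991, Cal, 40), (34, 1991, Pat, 26), (34, 1991, Yan, 34), (34, 1992, Cal, 40), (34, 1992, Pat, 26), (34, 1992, Yan, 34), (34, 2002, Cal, 40), (34, 2002, Pat, 26), (34, 2002, Yan, 34), (34, 2011, Cal, 40), (34, 2011, Pat, 26), (34, 2011, Yan, 34)}.
Joining (Movie ⨝ Studio) and Cast on aname yields {(2, 1994, Ola, 6, Orion, 22), (2, 1994, Xia, 32, Atlas, 34), (34, 1991, Cal, 40, Helix, 15), (34, 1991, Cal, 40, Lyra, 17), (34, 1991, Yan, 34, Lyra, 31), (34, 1992, Cal, 40, Helix, 15), (34, 1992, Cal, 40, Lyra, 17), (34, 1992, Yan, 34, Lyra, 31), (34, 2002, Cal, 40, Helix, 15), (34, 2002, Cal, 40, Lyra, 17), (34, 2002, Yan, 34, Lyra, 31), (34, 2011, Cal, 40, Helix, 15), (34, 2011, Cal, 40, Lyra, 17), (34, 2011, Yan, 34, Lyra, 31)}.
Apply σ_{sid != 6}; surviving tuples: {(2, 1994, Xia, 32, Atlas, 34), (34, 1991, Cal, 40, Helix, 15), (34, 1991, Cal, 40, Lyra, 17), (34, 1991, Yan, 34, Lyra, 31), (34, 1992, Cal, 40, Helix, 15), (34, 1992, Cal, 40, Lyra, 17), (34, 1992, Yan, 34, Lyra, 31), (34, 2002, Cal, 40, Helix, 15), (34, 2002, Cal, 40, Lyra, 17), (34, 2002, Yan, 34, Lyra, 31), (34, 2011, Cal, 40, Helix, 15), (34, 2011, Cal, 40, Lyra, 17), (34, 2011, Yan, 34, Lyra, 31)}
Keep only column(s) aname, sid, year (4 duplicate(s) eliminated): {(Cal, 40, 1991), (Cal, 40, 1992), (Cal, 40, 2002), (Cal, 40, 2011), (Xia, 32, 1994), (Yan, 34, 1991), (Yan, 34, 1992), (Yan, 34, 2002), (Yan, 34, 2011)}

{(Cal, 40, 1991), (Cal, 40, 1992), (Cal, 40, 2002), (Cal, 40, 2011), (Xia, 32, 1994), (Yan, 34, 1991), (Yan, 34, 1992), (Yan, 34, 2002), (Yan, 34, 2011)}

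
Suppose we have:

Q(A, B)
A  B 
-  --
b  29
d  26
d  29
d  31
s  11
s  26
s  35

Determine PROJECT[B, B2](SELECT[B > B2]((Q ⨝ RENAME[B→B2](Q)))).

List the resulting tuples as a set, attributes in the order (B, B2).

ρ[B→B2]: schema becomes (A, B2); tuples unchanged.
Natural join on A: {(b, 29, 29), (d, 26, 26), (d, 26, 29), (d, 26, 31), (d, 29, 26), (d, 29, 29), (d, 29, 31), (d, 31, 26), (d, 31, 29), (d, 31, 31), (s, 11, 11), (s, 11, 26), (s, 11, 35), (s, 26, 11), (s, 26, 26), (s, 26, 35), (s, 35, 11), (s, 35, 26), (s, 35, 35)}
Filtering on B > B2 leaves {(d, 29, 26), (d, 31, 26), (d, 31, 29), (s, 26, 11), (s, 35, 11), (s, 35, 26)}.
Keep only column(s) B, B2: {(26, 11), (29, 26), (31, 26), (31, 29), (35, 11), (35, 26)}

{(26, 11), (29, 26), (31, 26), (31, 29), (35, 11), (35, 26)}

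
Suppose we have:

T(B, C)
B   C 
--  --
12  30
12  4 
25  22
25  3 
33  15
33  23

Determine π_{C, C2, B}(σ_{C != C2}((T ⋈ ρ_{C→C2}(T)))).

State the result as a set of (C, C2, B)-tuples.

ρ[C→C2]: schema becomes (B, C2); tuples unchanged.
Joining T and ρ_{C→C2}(T) on B yields {(12, 30, 30), (12, 30, 4), (12, 4, 30), (12, 4, 4), (25, 22, 22), (25, 22, 3), (25, 3, 22), (25, 3, 3), (33, 15, 15), (33, 15, 23), (33, 23, 15), (33, 23, 23)}.
Apply σ_{C != C2}; surviving tuples: {(12, 30, 4), (12, 4, 30), (25, 22, 3), (25, 3, 22), (33, 15, 23), (33, 23, 15)}
π[C, C2, B]: project onto (C, C2, B) → {(15, 23, 33), (22, 3, 25), (23, 15, 33), (3, 22, 25), (30, 4, 12), (4, 30, 12)}

{(15, 23, 33), (22, 3, 25), (23, 15, 33), (3, 22, 25), (30, 4, 12), (4, 30, 12)}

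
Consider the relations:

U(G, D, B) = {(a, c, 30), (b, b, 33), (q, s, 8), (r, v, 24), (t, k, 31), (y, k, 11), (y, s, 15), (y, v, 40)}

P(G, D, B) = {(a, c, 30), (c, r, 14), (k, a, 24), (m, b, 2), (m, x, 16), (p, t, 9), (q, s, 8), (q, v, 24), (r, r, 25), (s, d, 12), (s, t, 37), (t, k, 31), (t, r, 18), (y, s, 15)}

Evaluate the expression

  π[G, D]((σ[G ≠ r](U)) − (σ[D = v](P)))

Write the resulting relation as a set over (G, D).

σ[G ≠ r]: keep tuples satisfying G ≠ r → {(a, c, 30), (b, b, 33), (q, s, 8), (t, k, 31), (y, k, 11), (y, s, 15), (y, v, 40)}
σ[D = v]: keep tuples satisfying D = v → {(q, v, 24)}
Set difference of the two operands is {(a, c, 30), (b, b, 33), (q, s, 8), (t, k, 31), (y, k, 11), (y, s, 15), (y, v, 40)}.
Keep only column(s) G, D: {(a, c), (b, b), (q, s), (t, k), (y, k), (y, s), (y, v)}

{(a, c), (b, b), (q, s), (t, k), (y, k), (y, s), (y, v)}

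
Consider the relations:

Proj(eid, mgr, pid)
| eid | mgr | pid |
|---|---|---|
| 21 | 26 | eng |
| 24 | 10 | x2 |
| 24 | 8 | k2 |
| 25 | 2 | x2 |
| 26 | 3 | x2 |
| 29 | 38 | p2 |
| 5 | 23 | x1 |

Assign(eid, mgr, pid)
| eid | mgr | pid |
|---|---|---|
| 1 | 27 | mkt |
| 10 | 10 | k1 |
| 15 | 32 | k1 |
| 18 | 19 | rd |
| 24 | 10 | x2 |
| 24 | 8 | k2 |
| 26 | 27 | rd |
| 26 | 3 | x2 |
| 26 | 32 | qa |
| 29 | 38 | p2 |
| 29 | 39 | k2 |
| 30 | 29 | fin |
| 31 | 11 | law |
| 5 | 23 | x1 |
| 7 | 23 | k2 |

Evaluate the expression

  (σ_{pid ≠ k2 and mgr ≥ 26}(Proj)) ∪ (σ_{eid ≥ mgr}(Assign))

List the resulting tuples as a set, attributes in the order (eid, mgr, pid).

Filtering on pid ≠ k2 and mgr ≥ 26 leaves {(21, 26, eng), (29, 38, p2)}.
Filtering on eid ≥ mgr leaves {(10, 10, k1), (24, 10, x2), (24, 8, k2), (26, 3, x2), (30, 29, fin), (31, 11, law)}.
Union: {(21, 26, eng), (29, 38, p2)} with {(10, 10, k1), (24, 10, x2), (24, 8, k2), (26, 3, x2), (30, 29, fin), (31, 11, law)} → {(10, 10, k1), (21, 26, eng), (24, 10, x2), (24, 8, k2), (26, 3, x2), (29, 38, p2), (30, 29, fin), (31, 11, law)}

{(10, 10, k1), (21, 26, eng), (24, 10, x2), (24, 8, k2), (26, 3, x2), (29, 38, p2), (30, 29, fin), (31, 11, law)}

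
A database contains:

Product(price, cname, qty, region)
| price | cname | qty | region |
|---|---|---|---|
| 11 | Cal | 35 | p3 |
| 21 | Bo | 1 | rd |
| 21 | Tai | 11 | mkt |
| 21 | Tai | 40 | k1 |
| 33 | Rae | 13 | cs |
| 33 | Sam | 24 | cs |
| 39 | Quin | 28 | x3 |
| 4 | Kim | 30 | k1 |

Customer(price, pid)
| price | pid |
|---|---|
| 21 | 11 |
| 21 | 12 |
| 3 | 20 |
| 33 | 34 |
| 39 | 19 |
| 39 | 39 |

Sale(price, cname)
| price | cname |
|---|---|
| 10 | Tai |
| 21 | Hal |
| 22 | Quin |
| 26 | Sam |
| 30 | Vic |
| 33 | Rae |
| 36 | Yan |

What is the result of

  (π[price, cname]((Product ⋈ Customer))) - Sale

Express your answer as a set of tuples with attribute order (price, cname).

Joining Product and Customer on price yields {(21, Bo, 1, rd, 11), (21, Bo, 1, rd, 12), (21, Tai, 11, mkt, 11), (21, Tai, 11, mkt, 12), (21, Tai, 40, k1, 11), (21, Tai, 40, k1, 12), (33, Rae, 13, cs, 34), (33, Sam, 24, cs, 34), (39, Quin, 28, x3, 19), (39, Quin, 28, x3, 39)}.
π[price, cname]: project onto (price, cname) (5 duplicate(s) eliminated) → {(21, Bo), (21, Tai), (33, Rae), (33, Sam), (39, Quin)}
Set difference of the two operands is {(21, Bo), (21, Tai), (33, Sam), (39, Quin)}.

{(21, Bo), (21, Tai), (33, Sam), (39, Quin)}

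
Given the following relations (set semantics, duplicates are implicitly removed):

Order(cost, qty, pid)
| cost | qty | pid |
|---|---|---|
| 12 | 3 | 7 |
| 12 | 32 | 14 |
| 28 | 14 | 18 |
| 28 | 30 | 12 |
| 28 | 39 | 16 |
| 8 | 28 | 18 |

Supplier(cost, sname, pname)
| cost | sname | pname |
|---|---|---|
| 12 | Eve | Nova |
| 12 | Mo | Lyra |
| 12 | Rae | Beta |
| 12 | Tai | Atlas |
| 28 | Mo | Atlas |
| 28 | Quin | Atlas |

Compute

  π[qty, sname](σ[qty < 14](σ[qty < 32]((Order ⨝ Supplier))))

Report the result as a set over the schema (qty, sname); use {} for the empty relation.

Natural join on cost: {(12, 3, 7, Eve, Nova), (12, 3, 7, Mo, Lyra), (12, 3, 7, Rae, Beta), (12, 3, 7, Tai, Atlas), (12, 32, 14, Eve, Nova), (12, 32, 14, Mo, Lyra), (12, 32, 14, Rae, Beta), (12, 32, 14, Tai, Atlas), (28, 14, 18, Mo, Atlas), (28, 14, 18, Quin, Atlas), (28, 30, 12, Mo, Atlas), (28, 30, 12, Quin, Atlas), (28, 39, 16, Mo, Atlas), (28, 39, 16, Quin, Atlas)}
Selection qty < 32: {(12, 3, 7, Eve, Nova), (12, 3, 7, Mo, Lyra), (12, 3, 7, Rae, Beta), (12, 3, 7, Tai, Atlas), (28, 14, 18, Mo, Atlas), (28, 14, 18, Quin, Atlas), (28, 30, 12, Mo, Atlas), (28, 30, 12, Quin, Atlas)}
Selection qty < 14: {(12, 3, 7, Eve, Nova), (12, 3, 7, Mo, Lyra), (12, 3, 7, Rae, Beta), (12, 3, 7, Tai, Atlas)}
π_{qty, sname} gives {(3, Eve), (3, Mo), (3, Rae), (3, Tai)}.

{(3, Eve), (3, Mo), (3, Rae), (3, Tai)}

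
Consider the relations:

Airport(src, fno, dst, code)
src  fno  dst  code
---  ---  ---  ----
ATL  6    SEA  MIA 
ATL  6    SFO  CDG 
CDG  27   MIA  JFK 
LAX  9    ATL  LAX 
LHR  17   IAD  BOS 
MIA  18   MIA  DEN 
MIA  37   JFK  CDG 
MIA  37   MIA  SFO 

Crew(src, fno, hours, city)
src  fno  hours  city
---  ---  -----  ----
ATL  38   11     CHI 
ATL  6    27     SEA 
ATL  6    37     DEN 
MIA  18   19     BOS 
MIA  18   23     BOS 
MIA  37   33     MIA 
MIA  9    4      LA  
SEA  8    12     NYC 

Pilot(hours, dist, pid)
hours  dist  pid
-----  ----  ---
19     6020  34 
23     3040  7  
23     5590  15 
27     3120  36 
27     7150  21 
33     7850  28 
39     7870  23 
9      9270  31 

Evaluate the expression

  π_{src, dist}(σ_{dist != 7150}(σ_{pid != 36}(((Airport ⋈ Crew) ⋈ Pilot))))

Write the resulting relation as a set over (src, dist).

Airport ⋈ Crew (natural join on src, fno): {(ATL, 6, SEA, MIA, 27, SEA), (ATL, 6, SEA, MIA, 37, DEN), (ATL, 6, SFO, CDG, 27, SEA), (ATL, 6, SFO, CDG, 37, DEN), (MIA, 18, MIA, DEN, 19, BOS), (MIA, 18, MIA, DEN, 23, BOS), (MIA, 37, JFK, CDG, 33, MIA), (MIA, 37, MIA, SFO, 33, MIA)}
(Airport ⋈ Crew) ⋈ Pilot (natural join on hours): {(ATL, 6, SEA, MIA, 27, SEA, 3120, 36), (ATL, 6, SEA, MIA, 27, SEA, 7150, 21), (ATL, 6, SFO, CDG, 27, SEA, 3120, 36), (ATL, 6, SFO, CDG, 27, SEA, 7150, 21), (MIA, 18, MIA, DEN, 19, BOS, 6020, 34), (MIA, 18, MIA, DEN, 23, BOS, 3040, 7), (MIA, 18, MIA, DEN, 23, BOS, 5590, 15), (MIA, 37, JFK, CDG, 33, MIA, 7850, 28), (MIA, 37, MIA, SFO, 33, MIA, 7850, 28)}
Apply σ_{pid != 36}; surviving tuples: {(ATL, 6, SEA, MIA, 27, SEA, 7150, 21), (ATL, 6, SFO, CDG, 27, SEA, 7150, 21), (MIA, 18, MIA, DEN, 19, BOS, 6020, 34), (MIA, 18, MIA, DEN, 23, BOS, 3040, 7), (MIA, 18, MIA, DEN, 23, BOS, 5590, 15), (MIA, 37, JFK, CDG, 33, MIA, 7850, 28), (MIA, 37, MIA, SFO, 33, MIA, 7850, 28)}
Apply σ_{dist != 7150}; surviving tuples: {(MIA, 18, MIA, DEN, 19, BOS, 6020, 34), (MIA, 18, MIA, DEN, 23, BOS, 3040, 7), (MIA, 18, MIA, DEN, 23, BOS, 5590, 15), (MIA, 37, JFK, CDG, 33, MIA, 7850, 28), (MIA, 37, MIA, SFO, 33, MIA, 7850, 28)}
π[src, dist]: project onto (src, dist) (1 duplicate(s) eliminated) → {(MIA, 3040), (MIA, 5590), (MIA, 6020), (MIA, 7850)}

{(MIA, 3040), (MIA, 5590), (MIA, 6020), (MIA, 7850)}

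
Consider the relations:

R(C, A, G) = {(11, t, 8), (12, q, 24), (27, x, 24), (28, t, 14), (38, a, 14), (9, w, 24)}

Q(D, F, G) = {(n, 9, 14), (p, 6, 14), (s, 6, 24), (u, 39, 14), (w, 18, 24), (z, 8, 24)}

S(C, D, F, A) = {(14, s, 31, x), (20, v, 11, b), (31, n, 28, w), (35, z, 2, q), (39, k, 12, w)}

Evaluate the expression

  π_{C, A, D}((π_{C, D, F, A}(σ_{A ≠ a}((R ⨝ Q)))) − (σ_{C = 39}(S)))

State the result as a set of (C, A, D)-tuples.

{(12, q, s), (12, q, w), (12, q, z), (27, x, s), (27, x, w), (27, x, z), (28, t, n), (28, t, p), (28, t, u), (9, w, s), (9, w, w), (9, w, z)}

Joining R and Q on G yields {(12, q, 24, s, 6), (12, q, 24, w, 18), (12, q, 24, z, 8), (27, x, 24, s, 6), (27, x, 24, w, 18), (27, x, 24, z, 8), (28, t, 14, n, 9), (28, t, 14, p, 6), (28, t, 14, u, 39), (38, a, 14, n, 9), (38, a, 14, p, 6), (38, a, 14, u, 39), (9, w, 24, s, 6), (9, w, 24, w, 18), (9, w, 24, z, 8)}.
Selection A ≠ a: {(12, q, 24, s, 6), (12, q, 24, w, 18), (12, q, 24, z, 8), (27, x, 24, s, 6), (27, x, 24, w, 18), (27, x, 24, z, 8), (28, t, 14, n, 9), (28, t, 14, p, 6), (28, t, 14, u, 39), (9, w, 24, s, 6), (9, w, 24, w, 18), (9, w, 24, z, 8)}
π[C, D, F, A]: project onto (C, D, F, A) → {(12, s, 6, q), (12, w, 18, q), (12, z, 8, q), (27, s, 6, x), (27, w, 18, x), (27, z, 8, x), (28, n, 9, t), (28, p, 6, t), (28, u, 39, t), (9, s, 6, w), (9, w, 18, w), (9, z, 8, w)}
Selection C = 39: {(39, k, 12, w)}
Set difference of the two operands is {(12, s, 6, q), (12, w, 18, q), (12, z, 8, q), (27, s, 6, x), (27, w, 18, x), (27, z, 8, x), (28, n, 9, t), (28, p, 6, t), (28, u, 39, t), (9, s, 6, w), (9, w, 18, w), (9, z, 8, w)}.
π[C, A, D]: project onto (C, A, D) → {(12, q, s), (12, q, w), (12, q, z), (27, x, s), (27, x, w), (27, x, z), (28, t, n), (28, t, p), (28, t, u), (9, w, s), (9, w, w), (9, w, z)}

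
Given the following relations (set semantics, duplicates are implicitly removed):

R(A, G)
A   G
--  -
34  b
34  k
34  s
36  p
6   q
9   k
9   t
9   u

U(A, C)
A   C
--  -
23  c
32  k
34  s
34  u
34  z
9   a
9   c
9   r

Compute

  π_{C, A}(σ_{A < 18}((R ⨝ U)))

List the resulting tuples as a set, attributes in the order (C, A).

{(a, 9), (c, 9), (r, 9)}

R ⋈ U (natural join on A): {(34, b, s), (34, b, u), (34, b, z), (34, k, s), (34, k, u), (34, k, z), (34, s, s), (34, s, u), (34, s, z), (9, k, a), (9, k, c), (9, k, r), (9, t, a), (9, t, c), (9, t, r), (9, u, a), (9, u, c), (9, u, r)}
Selection A < 18: {(9, k, a), (9, k, c), (9, k, r), (9, t, a), (9, t, c), (9, t, r), (9, u, a), (9, u, c), (9, u, r)}
Projecting to C, A (6 duplicate(s) eliminated): {(a, 9), (c, 9), (r, 9)}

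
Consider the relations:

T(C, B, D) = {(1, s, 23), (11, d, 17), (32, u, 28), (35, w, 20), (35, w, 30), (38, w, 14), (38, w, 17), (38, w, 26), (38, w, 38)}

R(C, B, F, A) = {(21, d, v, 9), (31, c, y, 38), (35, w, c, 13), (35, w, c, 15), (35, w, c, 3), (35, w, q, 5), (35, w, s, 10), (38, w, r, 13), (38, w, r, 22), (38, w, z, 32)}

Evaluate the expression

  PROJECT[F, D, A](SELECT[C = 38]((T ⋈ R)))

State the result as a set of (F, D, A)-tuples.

{(r, 14, 13), (r, 14, 22), (r, 17, 13), (r, 17, 22), (r, 26, 13), (r, 26, 22), (r, 38, 13), (r, 38, 22), (z, 14, 32), (z, 17, 32), (z, 26, 32), (z, 38, 32)}

T ⋈ R (natural join on C, B): {(35, w, 20, c, 13), (35, w, 20, c, 15), (35, w, 20, c, 3), (35, w, 20, q, 5), (35, w, 20, s, 10), (35, w, 30, c, 13), (35, w, 30, c, 15), (35, w, 30, c, 3), (35, w, 30, q, 5), (35, w, 30, s, 10), (38, w, 14, r, 13), (38, w, 14, r, 22), (38, w, 14, z, 32), (38, w, 17, r, 13), (38, w, 17, r, 22), (38, w, 17, z, 32), (38, w, 26, r, 13), (38, w, 26, r, 22), (38, w, 26, z, 32), (38, w, 38, r, 13), (38, w, 38, r, 22), (38, w, 38, z, 32)}
Selection C = 38: {(38, w, 14, r, 13), (38, w, 14, r, 22), (38, w, 14, z, 32), (38, w, 17, r, 13), (38, w, 17, r, 22), (38, w, 17, z, 32), (38, w, 26, r, 13), (38, w, 26, r, 22), (38, w, 26, z, 32), (38, w, 38, r, 13), (38, w, 38, r, 22), (38, w, 38, z, 32)}
π[F, D, A]: project onto (F, D, A) → {(r, 14, 13), (r, 14, 22), (r, 17, 13), (r, 17, 22), (r, 26, 13), (r, 26, 22), (r, 38, 13), (r, 38, 22), (z, 14, 32), (z, 17, 32), (z, 26, 32), (z, 38, 32)}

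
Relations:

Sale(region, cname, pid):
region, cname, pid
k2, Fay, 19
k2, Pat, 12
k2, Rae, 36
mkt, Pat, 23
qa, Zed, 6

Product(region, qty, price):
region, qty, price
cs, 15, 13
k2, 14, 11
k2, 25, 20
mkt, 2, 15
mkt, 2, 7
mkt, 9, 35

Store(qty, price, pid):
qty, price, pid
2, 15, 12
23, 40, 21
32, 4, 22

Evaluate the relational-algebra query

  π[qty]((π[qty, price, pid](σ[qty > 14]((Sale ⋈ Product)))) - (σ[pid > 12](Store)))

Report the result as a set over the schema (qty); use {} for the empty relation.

Natural join on region: {(k2, Fay, 19, 14, 11), (k2, Fay, 19, 25, 20), (k2, Pat, 12, 14, 11), (k2, Pat, 12, 25, 20), (k2, Rae, 36, 14, 11), (k2, Rae, 36, 25, 20), (mkt, Pat, 23, 2, 15), (mkt, Pat, 23, 2, 7), (mkt, Pat, 23, 9, 35)}
Selection qty > 14: {(k2, Fay, 19, 25, 20), (k2, Pat, 12, 25, 20), (k2, Rae, 36, 25, 20)}
Projecting to qty, price, pid: {(25, 20, 12), (25, 20, 19), (25, 20, 36)}
Selection pid > 12: {(23, 40, 21), (32, 4, 22)}
Set difference of the two operands is {(25, 20, 12), (25, 20, 19), (25, 20, 36)}.
Projecting to qty (2 duplicate(s) eliminated): {25}

{25}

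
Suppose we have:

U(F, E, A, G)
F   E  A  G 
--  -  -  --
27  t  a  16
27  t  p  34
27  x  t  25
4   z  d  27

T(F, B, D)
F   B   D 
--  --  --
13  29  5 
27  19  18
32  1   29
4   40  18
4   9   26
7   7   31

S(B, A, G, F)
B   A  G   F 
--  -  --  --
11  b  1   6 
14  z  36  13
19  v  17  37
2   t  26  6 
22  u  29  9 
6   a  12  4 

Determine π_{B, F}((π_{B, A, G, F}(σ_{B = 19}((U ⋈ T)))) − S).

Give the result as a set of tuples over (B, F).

U ⋈ T (natural join on F): {(27, t, a, 16, 19, 18), (27, t, p, 34, 19, 18), (27, x, t, 25, 19, 18), (4, z, d, 27, 40, 18), (4, z, d, 27, 9, 26)}
Apply σ_{B = 19}; surviving tuples: {(27, t, a, 16, 19, 18), (27, t, p, 34, 19, 18), (27, x, t, 25, 19, 18)}
π_{B, A, G, F} gives {(19, a, 16, 27), (19, p, 34, 27), (19, t, 25, 27)}.
Difference: {(19, a, 16, 27), (19, p, 34, 27), (19, t, 25, 27)} with {(11, b, 1, 6), (14, z, 36, 13), (19, v, 17, 37), (2, t, 26, 6), (22, u, 29, 9), (6, a, 12, 4)} → {(19, a, 16, 27), (19, p, 34, 27), (19, t, 25, 27)}
π_{B, F} gives {(19, 27)} (2 duplicate(s) eliminated).

{(19, 27)}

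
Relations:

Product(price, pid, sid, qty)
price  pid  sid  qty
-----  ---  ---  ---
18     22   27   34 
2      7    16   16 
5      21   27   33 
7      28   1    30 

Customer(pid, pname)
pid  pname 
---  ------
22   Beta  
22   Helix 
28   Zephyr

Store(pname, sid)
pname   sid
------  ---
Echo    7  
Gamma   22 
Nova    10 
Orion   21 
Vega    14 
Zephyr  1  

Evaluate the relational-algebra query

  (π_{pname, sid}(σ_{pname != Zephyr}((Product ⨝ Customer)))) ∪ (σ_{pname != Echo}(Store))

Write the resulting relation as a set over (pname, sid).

Natural join on pid: {(18, 22, 27, 34, Beta), (18, 22, 27, 34, Helix), (7, 28, 1, 30, Zephyr)}
σ[pname != Zephyr]: keep tuples satisfying pname != Zephyr → {(18, 22, 27, 34, Beta), (18, 22, 27, 34, Helix)}
Keep only column(s) pname, sid: {(Beta, 27), (Helix, 27)}
σ[pname != Echo]: keep tuples satisfying pname != Echo → {(Gamma, 22), (Nova, 10), (Orion, 21), (Vega, 14), (Zephyr, 1)}
Union: {(Beta, 27), (Helix, 27)} with {(Gamma, 22), (Nova, 10), (Orion, 21), (Vega, 14), (Zephyr, 1)} → {(Beta, 27), (Gamma, 22), (Helix, 27), (Nova, 10), (Orion, 21), (Vega, 14), (Zephyr, 1)}

{(Beta, 27), (Gamma, 22), (Helix, 27), (Nova, 10), (Orion, 21), (Vega, 14), (Zephyr, 1)}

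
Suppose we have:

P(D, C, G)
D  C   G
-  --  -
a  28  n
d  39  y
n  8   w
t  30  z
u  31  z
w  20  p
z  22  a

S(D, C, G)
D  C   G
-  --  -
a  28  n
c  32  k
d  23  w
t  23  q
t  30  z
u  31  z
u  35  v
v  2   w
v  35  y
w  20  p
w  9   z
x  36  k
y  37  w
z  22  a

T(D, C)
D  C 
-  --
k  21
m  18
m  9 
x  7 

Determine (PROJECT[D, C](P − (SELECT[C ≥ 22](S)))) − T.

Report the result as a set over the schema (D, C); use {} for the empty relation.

{(d, 39), (n, 8), (w, 20)}

Selection C ≥ 22: {(a, 28, n), (c, 32, k), (d, 23, w), (t, 23, q), (t, 30, z), (u, 31, z), (u, 35, v), (v, 35, y), (x, 36, k), (y, 37, w), (z, 22, a)}
Taking the difference: {(d, 39, y), (n, 8, w), (w, 20, p)}
Keep only column(s) D, C: {(d, 39), (n, 8), (w, 20)}
Taking the difference: {(d, 39), (n, 8), (w, 20)}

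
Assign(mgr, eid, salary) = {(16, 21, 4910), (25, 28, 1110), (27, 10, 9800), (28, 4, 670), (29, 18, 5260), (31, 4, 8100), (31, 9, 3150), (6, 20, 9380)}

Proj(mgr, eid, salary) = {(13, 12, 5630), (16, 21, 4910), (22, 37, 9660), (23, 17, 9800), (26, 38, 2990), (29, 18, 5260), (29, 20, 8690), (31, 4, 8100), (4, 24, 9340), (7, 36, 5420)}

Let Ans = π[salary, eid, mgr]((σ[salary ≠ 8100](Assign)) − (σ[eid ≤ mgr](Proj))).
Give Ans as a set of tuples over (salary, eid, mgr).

{(1110, 28, 25), (3150, 9, 31), (4910, 21, 16), (670, 4, 28), (9380, 20, 6), (9800, 10, 27)}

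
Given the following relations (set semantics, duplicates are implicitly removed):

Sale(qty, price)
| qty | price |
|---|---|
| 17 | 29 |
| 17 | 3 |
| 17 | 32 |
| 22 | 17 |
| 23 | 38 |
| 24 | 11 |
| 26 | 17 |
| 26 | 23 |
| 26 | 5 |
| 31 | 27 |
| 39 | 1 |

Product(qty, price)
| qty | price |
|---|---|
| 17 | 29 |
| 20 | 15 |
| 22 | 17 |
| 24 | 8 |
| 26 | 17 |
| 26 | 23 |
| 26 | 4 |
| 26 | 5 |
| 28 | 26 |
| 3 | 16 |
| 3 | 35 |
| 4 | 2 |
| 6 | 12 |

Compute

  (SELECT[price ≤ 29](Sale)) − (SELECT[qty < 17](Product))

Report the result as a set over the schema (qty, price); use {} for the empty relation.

σ[price ≤ 29]: keep tuples satisfying price ≤ 29 → {(17, 29), (17, 3), (22, 17), (24, 11), (26, 17), (26, 23), (26, 5), (31, 27), (39, 1)}
σ[qty < 17]: keep tuples satisfying qty < 17 → {(3, 16), (3, 35), (4, 2), (6, 12)}
Difference: {(17, 29), (17, 3), (22, 17), (24, 11), (26, 17), (26, 23), (26, 5), (31, 27), (39, 1)} with {(3, 16), (3, 35), (4, 2), (6, 12)} → {(17, 29), (17, 3), (22, 17), (24, 11), (26, 17), (26, 23), (26, 5), (31, 27), (39, 1)}

{(17, 29), (17, 3), (22, 17), (24, 11), (26, 17), (26, 23), (26, 5), (31, 27), (39, 1)}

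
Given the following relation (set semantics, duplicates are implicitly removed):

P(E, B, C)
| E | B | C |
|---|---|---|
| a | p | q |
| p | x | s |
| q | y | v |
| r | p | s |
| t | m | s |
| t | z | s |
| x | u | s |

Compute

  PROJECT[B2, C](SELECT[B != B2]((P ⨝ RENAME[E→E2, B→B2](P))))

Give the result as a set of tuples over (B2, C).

{(m, s), (p, s), (u, s), (x, s), (z, s)}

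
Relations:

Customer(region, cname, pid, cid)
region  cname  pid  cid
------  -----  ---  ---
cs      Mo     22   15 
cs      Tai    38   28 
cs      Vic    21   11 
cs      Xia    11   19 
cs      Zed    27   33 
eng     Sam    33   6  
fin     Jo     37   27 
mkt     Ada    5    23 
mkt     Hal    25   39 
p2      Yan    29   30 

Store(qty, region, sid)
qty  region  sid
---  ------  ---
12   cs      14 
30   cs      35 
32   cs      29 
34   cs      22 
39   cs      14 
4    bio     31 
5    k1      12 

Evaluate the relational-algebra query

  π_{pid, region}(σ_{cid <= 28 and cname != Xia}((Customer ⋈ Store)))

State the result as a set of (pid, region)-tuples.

{(21, cs), (22, cs), (38, cs)}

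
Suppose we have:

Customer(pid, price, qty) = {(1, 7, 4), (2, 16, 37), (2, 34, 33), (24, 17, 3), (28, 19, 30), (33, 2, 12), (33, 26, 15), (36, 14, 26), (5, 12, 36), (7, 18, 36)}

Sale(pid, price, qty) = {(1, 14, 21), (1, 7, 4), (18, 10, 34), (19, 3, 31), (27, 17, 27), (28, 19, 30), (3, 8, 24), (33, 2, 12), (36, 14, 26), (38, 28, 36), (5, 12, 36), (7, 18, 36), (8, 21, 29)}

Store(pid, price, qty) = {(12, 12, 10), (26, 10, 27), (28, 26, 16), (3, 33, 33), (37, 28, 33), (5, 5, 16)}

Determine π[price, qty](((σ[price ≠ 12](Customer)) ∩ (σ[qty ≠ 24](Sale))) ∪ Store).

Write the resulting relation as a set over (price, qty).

Apply σ_{price ≠ 12}; surviving tuples: {(1, 7, 4), (2, 16, 37), (2, 34, 33), (24, 17, 3), (28, 19, 30), (33, 2, 12), (33, 26, 15), (36, 14, 26), (7, 18, 36)}
Apply σ_{qty ≠ 24}; surviving tuples: {(1, 14, 21), (1, 7, 4), (18, 10, 34), (19, 3, 31), (27, 17, 27), (28, 19, 30), (33, 2, 12), (36, 14, 26), (38, 28, 36), (5, 12, 36), (7, 18, 36), (8, 21, 29)}
Set intersection of the two operands is {(1, 7, 4), (28, 19, 30), (33, 2, 12), (36, 14, 26), (7, 18, 36)}.
Set union of the two operands is {(1, 7, 4), (12, 12, 10), (26, 10, 27), (28, 19, 30), (28, 26, 16), (3, 33, 33), (33, 2, 12), (36, 14, 26), (37, 28, 33), (5, 5, 16), (7, 18, 36)}.
Keep only column(s) price, qty: {(10, 27), (12, 10), (14, 26), (18, 36), (19, 30), (2, 12), (26, 16), (28, 33), (33, 33), (5, 16), (7, 4)}

{(10, 27), (12, 10), (14, 26), (18, 36), (19, 30), (2, 12), (26, 16), (28, 33), (33, 33), (5, 16), (7, 4)}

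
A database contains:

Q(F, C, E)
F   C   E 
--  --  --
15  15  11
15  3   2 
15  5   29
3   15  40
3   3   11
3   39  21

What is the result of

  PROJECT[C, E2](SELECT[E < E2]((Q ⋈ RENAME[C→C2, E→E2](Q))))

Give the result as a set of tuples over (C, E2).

ρ[C→C2, E→E2]: schema becomes (F, C2, E2); tuples unchanged.
Q ⋈ RENAME[C→C2, E→E2](Q) (natural join on F): {(15, 15, 11, 15, 11), (15, 15, 11, 3, 2), (15, 15, 11, 5, 29), (15, 3, 2, 15, 11), (15, 3, 2, 3, 2), (15, 3, 2, 5, 29), (15, 5, 29, 15, 11), (15, 5, 29, 3, 2), (15, 5, 29, 5, 29), (3, 15, 40, 15, 40), (3, 15, 40, 3, 11), (3, 15, 40, 39, 21), (3, 3, 11, 15, 40), (3, 3, 11, 3, 11), (3, 3, 11, 39, 21), (3, 39, 21, 15, 40), (3, 39, 21, 3, 11), (3, 39, 21, 39, 21)}
Filtering on E < E2 leaves {(15, 15, 11, 5, 29), (15, 3, 2, 15, 11), (15, 3, 2, 5, 29), (3, 3, 11, 15, 40), (3, 3, 11, 39, 21), (3, 39, 21, 15, 40)}.
π_{C, E2} gives {(15, 29), (3, 11), (3, 21), (3, 29), (3, 40), (39, 40)}.

{(15, 29), (3, 11), (3, 21), (3, 29), (3, 40), (39, 40)}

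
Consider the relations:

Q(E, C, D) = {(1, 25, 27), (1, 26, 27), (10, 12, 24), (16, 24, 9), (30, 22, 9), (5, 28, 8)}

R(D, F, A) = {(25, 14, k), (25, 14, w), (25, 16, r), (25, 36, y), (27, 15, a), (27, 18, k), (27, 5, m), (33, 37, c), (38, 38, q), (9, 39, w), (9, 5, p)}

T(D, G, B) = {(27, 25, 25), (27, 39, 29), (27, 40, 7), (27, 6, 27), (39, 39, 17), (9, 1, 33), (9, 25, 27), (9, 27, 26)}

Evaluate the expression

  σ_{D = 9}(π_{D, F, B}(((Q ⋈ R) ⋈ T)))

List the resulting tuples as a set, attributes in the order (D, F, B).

Natural join on D: {(1, 25, 27, 15, a), (1, 25, 27, 18, k), (1, 25, 27, 5, m), (1, 26, 27, 15, a), (1, 26, 27, 18, k), (1, 26, 27, 5, m), (16, 24, 9, 39, w), (16, 24, 9, 5, p), (30, 22, 9, 39, w), (30, 22, 9, 5, p)}
Natural join on D: {(1, 25, 27, 15, a, 25, 25), (1, 25, 27, 15, a, 39, 29), (1, 25, 27, 15, a, 40, 7), (1, 25, 27, 15, a, 6, 27), (1, 25, 27, 18, k, 25, 25), (1, 25, 27, 18, k, 39, 29), (1, 25, 27, 18, k, 40, 7), (1, 25, 27, 18, k, 6, 27), (1, 25, 27, 5, m, 25, 25), (1, 25, 27, 5, m, 39, 29), (1, 25, 27, 5, m, 40, 7), (1, 25, 27, 5, m, 6, 27), (1, 26, 27, 15, a, 25, 25), (1, 26, 27, 15, a, 39, 29), (1, 26, 27, 15, a, 40, 7), (1, 26, 27, 15, a, 6, 27), (1, 26, 27, 18, k, 25, 25), (1, 26, 27, 18, k, 39, 29), (1, 26, 27, 18, k, 40, 7), (1, 26, 27, 18, k, 6, 27), (1, 26, 27, 5, m, 25, 25), (1, 26, 27, 5, m, 39, 29), (1, 26, 27, 5, m, 40, 7), (1, 26, 27, 5, m, 6, 27), (16, 24, 9, 39, w, 1, 33), (16, 24, 9, 39, w, 25, 27), (16, 24, 9, 39, w, 27, 26), (16, 24, 9, 5, p, 1, 33), (16, 24, 9, 5, p, 25, 27), (16, 24, 9, 5, p, 27, 26), (30, 22, 9, 39, w, 1, 33), (30, 22, 9, 39, w, 25, 27), (30, 22, 9, 39, w, 27, 26), (30, 22, 9, 5, p, 1, 33), (30, 22, 9, 5, p, 25, 27), (30, 22, 9, 5, p, 27, 26)}
π_{D, F, B} gives {(27, 15, 25), (27, 15, 27), (27, 15, 29), (27, 15, 7), (27, 18, 25), (27, 18, 27), (27, 18, 29), (27, 18, 7), (27, 5, 25), (27, 5, 27), (27, 5, 29), (27, 5, 7), (9, 39, 26), (9, 39, 27), (9, 39, 33), (9, 5, 26), (9, 5, 27), (9, 5, 33)} (18 duplicate(s) eliminated).
Filtering on D = 9 leaves {(9, 39, 26), (9, 39, 27), (9, 39, 33), (9, 5, 26), (9, 5, 27), (9, 5, 33)}.

{(9, 39, 26), (9, 39, 27), (9, 39, 33), (9, 5, 26), (9, 5, 27), (9, 5, 33)}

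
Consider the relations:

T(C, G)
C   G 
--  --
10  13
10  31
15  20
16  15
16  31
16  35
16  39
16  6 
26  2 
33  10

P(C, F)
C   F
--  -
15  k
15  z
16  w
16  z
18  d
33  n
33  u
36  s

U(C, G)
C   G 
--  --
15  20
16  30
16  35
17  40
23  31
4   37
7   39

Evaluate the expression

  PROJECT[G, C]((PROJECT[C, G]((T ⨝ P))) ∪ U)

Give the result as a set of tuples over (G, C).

{(10, 33), (15, 16), (20, 15), (30, 16), (31, 16), (31, 23), (35, 16), (37, 4), (39, 16), (39, 7), (40, 17), (6, 16)}

Joining T and P on C yields {(15, 20, k), (15, 20, z), (16, 15, w), (16, 15, z), (16, 31, w), (16, 31, z), (16, 35, w), (16, 35, z), (16, 39, w), (16, 39, z), (16, 6, w), (16, 6, z), (33, 10, n), (33, 10, u)}.
π[C, G]: project onto (C, G) (7 duplicate(s) eliminated) → {(15, 20), (16, 15), (16, 31), (16, 35), (16, 39), (16, 6), (33, 10)}
Set union of the two operands is {(15, 20), (16, 15), (16, 30), (16, 31), (16, 35), (16, 39), (16, 6), (17, 40), (23, 31), (33, 10), (4, 37), (7, 39)}.
π[G, C]: project onto (G, C) → {(10, 33), (15, 16), (20, 15), (30, 16), (31, 16), (31, 23), (35, 16), (37, 4), (39, 16), (39, 7), (40, 17), (6, 16)}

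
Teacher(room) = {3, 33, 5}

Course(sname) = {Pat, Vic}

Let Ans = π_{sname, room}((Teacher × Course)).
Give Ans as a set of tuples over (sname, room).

Teacher × Course: Cartesian product, 3·2 = 6 tuples over (room, sname).
π[sname, room]: project onto (sname, room) → {(Pat, 3), (Pat, 33), (Pat, 5), (Vic, 3), (Vic, 33), (Vic, 5)}

{(Pat, 3), (Pat, 33), (Pat, 5), (Vic, 3), (Vic, 33), (Vic, 5)}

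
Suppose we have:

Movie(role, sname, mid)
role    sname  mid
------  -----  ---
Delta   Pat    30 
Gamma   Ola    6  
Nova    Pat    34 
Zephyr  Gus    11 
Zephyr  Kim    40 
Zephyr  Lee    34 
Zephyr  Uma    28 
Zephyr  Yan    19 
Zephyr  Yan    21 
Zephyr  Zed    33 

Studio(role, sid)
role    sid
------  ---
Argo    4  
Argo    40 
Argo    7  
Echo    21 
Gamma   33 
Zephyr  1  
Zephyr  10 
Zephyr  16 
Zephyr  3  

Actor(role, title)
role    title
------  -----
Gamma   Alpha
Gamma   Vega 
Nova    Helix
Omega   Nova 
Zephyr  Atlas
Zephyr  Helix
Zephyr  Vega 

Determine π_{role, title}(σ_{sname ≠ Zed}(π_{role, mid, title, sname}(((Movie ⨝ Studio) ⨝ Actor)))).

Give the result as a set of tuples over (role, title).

{(Gamma, Alpha), (Gamma, Vega), (Zephyr, Atlas), (Zephyr, Helix), (Zephyr, Vega)}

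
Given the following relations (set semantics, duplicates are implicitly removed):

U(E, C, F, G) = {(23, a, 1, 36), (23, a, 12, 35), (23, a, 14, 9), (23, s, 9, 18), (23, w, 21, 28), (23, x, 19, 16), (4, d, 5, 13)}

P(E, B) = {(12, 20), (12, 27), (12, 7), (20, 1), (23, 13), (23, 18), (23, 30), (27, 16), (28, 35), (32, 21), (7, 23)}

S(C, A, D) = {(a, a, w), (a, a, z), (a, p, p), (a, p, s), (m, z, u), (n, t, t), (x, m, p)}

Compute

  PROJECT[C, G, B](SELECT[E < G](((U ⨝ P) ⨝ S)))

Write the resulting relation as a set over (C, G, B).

U ⋈ P (natural join on E): {(23, a, 1, 36, 13), (23, a, 1, 36, 18), (23, a, 1, 36, 30), (23, a, 12, 35, 13), (23, a, 12, 35, 18), (23, a, 12, 35, 30), (23, a, 14, 9, 13), (23, a, 14, 9, 18), (23, a, 14, 9, 30), (23, s, 9, 18, 13), (23, s, 9, 18, 18), (23, s, 9, 18, 30), (23, w, 21, 28, 13), (23, w, 21, 28, 18), (23, w, 21, 28, 30), (23, x, 19, 16, 13), (23, x, 19, 16, 18), (23, x, 19, 16, 30)}
(U ⨝ P) ⋈ S (natural join on C): {(23, a, 1, 36, 13, a, w), (23, a, 1, 36, 13, a, z), (23, a, 1, 36, 13, p, p), (23, a, 1, 36, 13, p, s), (23, a, 1, 36, 18, a, w), (23, a, 1, 36, 18, a, z), (23, a, 1, 36, 18, p, p), (23, a, 1, 36, 18, p, s), (23, a, 1, 36, 30, a, w), (23, a, 1, 36, 30, a, z), (23, a, 1, 36, 30, p, p), (23, a, 1, 36, 30, p, s), (23, a, 12, 35, 13, a, w), (23, a, 12, 35, 13, a, z), (23, a, 12, 35, 13, p, p), (23, a, 12, 35, 13, p, s), (23, a, 12, 35, 18, a, w), (23, a, 12, 35, 18, a, z), (23, a, 12, 35, 18, p, p), (23, a, 12, 35, 18, p, s), (23, a, 12, 35, 30, a, w), (23, a, 12, 35, 30, a, z), (23, a, 12, 35, 30, p, p), (23, a, 12, 35, 30, p, s), (23, a, 14, 9, 13, a, w), (23, a, 14, 9, 13, a, z), (23, a, 14, 9, 13, p, p), (23, a, 14, 9, 13, p, s), (23, a, 14, 9, 18, a, w), (23, a, 14, 9, 18, a, z), (23, a, 14, 9, 18, p, p), (23, a, 14, 9, 18, p, s), (23, a, 14, 9, 30, a, w), (23, a, 14, 9, 30, a, z), (23, a, 14, 9, 30, p, p), (23, a, 14, 9, 30, p, s), (23, x, 19, 16, 13, m, p), (23, x, 19, 16, 18, m, p), (23, x, 19, 16, 30, m, p)}
Selection E < G: {(23, a, 1, 36, 13, a, w), (23, a, 1, 36, 13, a, z), (23, a, 1, 36, 13, p, p), (23, a, 1, 36, 13, p, s), (23, a, 1, 36, 18, a, w), (23, a, 1, 36, 18, a, z), (23, a, 1, 36, 18, p, p), (23, a, 1, 36, 18, p, s), (23, a, 1, 36, 30, a, w), (23, a, 1, 36, 30, a, z), (23, a, 1, 36, 30, p, p), (23, a, 1, 36, 30, p, s), (23, a, 12, 35, 13, a, w), (23, a, 12, 35, 13, a, z), (23, a, 12, 35, 13, p, p), (23, a, 12, 35, 13, p, s), (23, a, 12, 35, 18, a, w), (23, a, 12, 35, 18, a, z), (23, a, 12, 35, 18, p, p), (23, a, 12, 35, 18, p, s), (23, a, 12, 35, 30, a, w), (23, a, 12, 35, 30, a, z), (23, a, 12, 35, 30, p, p), (23, a, 12, 35, 30, p, s)}
Projecting to C, G, B (18 duplicate(s) eliminated): {(a, 35, 13), (a, 35, 18), (a, 35, 30), (a, 36, 13), (a, 36, 18), (a, 36, 30)}

{(a, 35, 13), (a, 35, 18), (a, 35, 30), (a, 36, 13), (a, 36, 18), (a, 36, 30)}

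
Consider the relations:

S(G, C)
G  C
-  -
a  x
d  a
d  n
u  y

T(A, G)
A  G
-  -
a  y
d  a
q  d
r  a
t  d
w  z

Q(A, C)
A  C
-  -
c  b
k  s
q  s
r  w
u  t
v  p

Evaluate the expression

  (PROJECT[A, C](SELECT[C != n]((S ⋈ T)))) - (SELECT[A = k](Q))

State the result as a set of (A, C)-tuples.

Joining S and T on G yields {(a, x, d), (a, x, r), (d, a, q), (d, a, t), (d, n, q), (d, n, t)}.
Filtering on C != n leaves {(a, x, d), (a, x, r), (d, a, q), (d, a, t)}.
π_{A, C} gives {(d, x), (q, a), (r, x), (t, a)}.
Filtering on A = k leaves {(k, s)}.
Difference: {(d, x), (q, a), (r, x), (t, a)} with {(k, s)} → {(d, x), (q, a), (r, x), (t, a)}

{(d, x), (q, a), (r, x), (t, a)}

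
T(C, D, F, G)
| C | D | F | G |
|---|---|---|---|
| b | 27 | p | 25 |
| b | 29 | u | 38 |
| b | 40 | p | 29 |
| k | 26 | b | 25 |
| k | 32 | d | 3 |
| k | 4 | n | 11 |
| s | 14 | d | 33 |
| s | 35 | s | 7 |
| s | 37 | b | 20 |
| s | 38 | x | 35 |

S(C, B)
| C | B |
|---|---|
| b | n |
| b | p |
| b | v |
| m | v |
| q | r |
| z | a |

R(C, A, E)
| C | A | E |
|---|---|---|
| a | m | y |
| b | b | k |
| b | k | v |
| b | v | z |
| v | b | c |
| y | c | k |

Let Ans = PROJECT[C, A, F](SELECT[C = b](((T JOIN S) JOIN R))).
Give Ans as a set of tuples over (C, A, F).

T ⋈ S (natural join on C): {(b, 27, p, 25, n), (b, 27, p, 25, p), (b, 27, p, 25, v), (b, 29, u, 38, n), (b, 29, u, 38, p), (b, 29, u, 38, v), (b, 40, p, 29, n), (b, 40, p, 29, p), (b, 40, p, 29, v)}
(T JOIN S) ⋈ R (natural join on C): {(b, 27, p, 25, n, b, k), (b, 27, p, 25, n, k, v), (b, 27, p, 25, n, v, z), (b, 27, p, 25, p, b, k), (b, 27, p, 25, p, k, v), (b, 27, p, 25, p, v, z), (b, 27, p, 25, v, b, k), (b, 27, p, 25, v, k, v), (b, 27, p, 25, v, v, z), (b, 29, u, 38, n, b, k), (b, 29, u, 38, n, k, v), (b, 29, u, 38, n, v, z), (b, 29, u, 38, p, b, k), (b, 29, u, 38, p, k, v), (b, 29, u, 38, p, v, z), (b, 29, u, 38, v, b, k), (b, 29, u, 38, v, k, v), (b, 29, u, 38, v, v, z), (b, 40, p, 29, n, b, k), (b, 40, p, 29, n, k, v), (b, 40, p, 29, n, v, z), (b, 40, p, 29, p, b, k), (b, 40, p, 29, p, k, v), (b, 40, p, 29, p, v, z), (b, 40, p, 29, v, b, k), (b, 40, p, 29, v, k, v), (b, 40, p, 29, v, v, z)}
Apply σ_{C = b}; surviving tuples: {(b, 27, p, 25, n, b, k), (b, 27, p, 25, n, k, v), (b, 27, p, 25, n, v, z), (b, 27, p, 25, p, b, k), (b, 27, p, 25, p, k, v), (b, 27, p, 25, p, v, z), (b, 27, p, 25, v, b, k), (b, 27, p, 25, v, k, v), (b, 27, p, 25, v, v, z), (b, 29, u, 38, n, b, k), (b, 29, u, 38, n, k, v), (b, 29, u, 38, n, v, z), (b, 29, u, 38, p, b, k), (b, 29, u, 38, p, k, v), (b, 29, u, 38, p, v, z), (b, 29, u, 38, v, b, k), (b, 29, u, 38, v, k, v), (b, 29, u, 38, v, v, z), (b, 40, p, 29, n, b, k), (b, 40, p, 29, n, k, v), (b, 40, p, 29, n, v, z), (b, 40, p, 29, p, b, k), (b, 40, p, 29, p, k, v), (b, 40, p, 29, p, v, z), (b, 40, p, 29, v, b, k), (b, 40, p, 29, v, k, v), (b, 40, p, 29, v, v, z)}
Keep only column(s) C, A, F (21 duplicate(s) eliminated): {(b, b, p), (b, b, u), (b, k, p), (b, k, u), (b, v, p), (b, v, u)}

{(b, b, p), (b, b, u), (b, k, p), (b, k, u), (b, v, p), (b, v, u)}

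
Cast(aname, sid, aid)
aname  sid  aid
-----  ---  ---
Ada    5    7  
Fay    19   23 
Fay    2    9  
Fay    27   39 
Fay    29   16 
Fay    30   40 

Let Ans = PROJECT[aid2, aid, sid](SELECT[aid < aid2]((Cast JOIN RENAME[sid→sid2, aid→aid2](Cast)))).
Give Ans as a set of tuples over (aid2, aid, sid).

ρ[sid→sid2, aid→aid2]: schema becomes (aname, sid2, aid2); tuples unchanged.
Joining Cast and RENAME[sid→sid2, aid→aid2](Cast) on aname yields {(Ada, 5, 7, 5, 7), (Fay, 19, 23, 19, 23), (Fay, 19, 23, 2, 9), (Fay, 19, 23, 27, 39), (Fay, 19, 23, 29, 16), (Fay, 19, 23, 30, 40), (Fay, 2, 9, 19, 23), (Fay, 2, 9, 2, 9), (Fay, 2, 9, 27, 39), (Fay, 2, 9, 29, 16), (Fay, 2, 9, 30, 40), (Fay, 27, 39, 19, 23), (Fay, 27, 39, 2, 9), (Fay, 27, 39, 27, 39), (Fay, 27, 39, 29, 16), (Fay, 27, 39, 30, 40), (Fay, 29, 16, 19, 23), (Fay, 29, 16, 2, 9), (Fay, 29, 16, 27, 39), (Fay, 29, 16, 29, 16), (Fay, 29, 16, 30, 40), (Fay, 30, 40, 19, 23), (Fay, 30, 40, 2, 9), (Fay, 30, 40, 27, 39), (Fay, 30, 40, 29, 16), (Fay, 30, 40, 30, 40)}.
Apply σ_{aid < aid2}; surviving tuples: {(Fay, 19, 23, 27, 39), (Fay, 19, 23, 30, 40), (Fay, 2, 9, 19, 23), (Fay, 2, 9, 27, 39), (Fay, 2, 9, 29, 16), (Fay, 2, 9, 30, 40), (Fay, 27, 39, 30, 40), (Fay, 29, 16, 19, 23), (Fay, 29, 16, 27, 39), (Fay, 29, 16, 30, 40)}
π[aid2, aid, sid]: project onto (aid2, aid, sid) → {(16, 9, 2), (23, 16, 29), (23, 9, 2), (39, 16, 29), (39, 23, 19), (39, 9, 2), (40, 16, 29), (40, 23, 19), (40, 39, 27), (40, 9, 2)}

{(16, 9, 2), (23, 16, 29), (23, 9, 2), (39, 16, 29), (39, 23, 19), (39, 9, 2), (40, 16, 29), (40, 23, 19), (40, 39, 27), (40, 9, 2)}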